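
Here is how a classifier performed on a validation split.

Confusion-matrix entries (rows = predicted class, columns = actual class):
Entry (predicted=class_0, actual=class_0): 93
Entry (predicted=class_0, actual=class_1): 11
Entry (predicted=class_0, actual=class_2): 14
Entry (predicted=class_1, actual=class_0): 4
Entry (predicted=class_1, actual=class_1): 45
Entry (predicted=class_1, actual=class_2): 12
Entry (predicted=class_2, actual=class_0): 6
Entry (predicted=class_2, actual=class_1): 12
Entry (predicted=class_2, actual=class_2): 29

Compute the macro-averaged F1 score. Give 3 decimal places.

0.703

Per-class F1 score (2·TP/(2·TP+FP+FN)):
  class_0: TP=93, FP=11+14=25, FN=4+6=10 → 186/221 = 0.8416
  class_1: TP=45, FP=4+12=16, FN=11+12=23 → 90/129 = 0.6977
  class_2: TP=29, FP=6+12=18, FN=14+12=26 → 58/102 = 0.5686
Macro-F1 score = mean = (0.8416 + 0.6977 + 0.5686) / 3 = 0.703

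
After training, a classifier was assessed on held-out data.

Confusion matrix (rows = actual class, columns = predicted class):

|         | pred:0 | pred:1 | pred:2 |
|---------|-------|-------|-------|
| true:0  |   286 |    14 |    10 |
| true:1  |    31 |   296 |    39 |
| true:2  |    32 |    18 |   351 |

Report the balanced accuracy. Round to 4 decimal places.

0.8689

Balanced accuracy = mean of per-class recall.
  0: recall = 286/310 = 0.92258
  1: recall = 296/366 = 0.80874
  2: recall = 351/401 = 0.87531
Mean = (0.92258 + 0.80874 + 0.87531) / 3 = 0.8689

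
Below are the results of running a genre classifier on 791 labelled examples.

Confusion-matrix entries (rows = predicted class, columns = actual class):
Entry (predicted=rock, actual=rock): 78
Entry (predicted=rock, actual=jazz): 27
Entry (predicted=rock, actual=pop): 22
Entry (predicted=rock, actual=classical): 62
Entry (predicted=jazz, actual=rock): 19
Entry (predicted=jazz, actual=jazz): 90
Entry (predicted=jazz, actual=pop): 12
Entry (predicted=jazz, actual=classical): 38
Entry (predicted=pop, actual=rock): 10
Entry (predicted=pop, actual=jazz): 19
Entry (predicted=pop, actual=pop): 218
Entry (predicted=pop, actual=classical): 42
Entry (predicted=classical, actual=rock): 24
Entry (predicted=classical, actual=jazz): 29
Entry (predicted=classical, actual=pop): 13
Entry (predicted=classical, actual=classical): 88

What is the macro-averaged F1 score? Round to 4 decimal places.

Per-class F1 score (2·TP/(2·TP+FP+FN)):
  rock: TP=78, FP=27+22+62=111, FN=19+10+24=53 → 156/320 = 0.48750
  jazz: TP=90, FP=19+12+38=69, FN=27+19+29=75 → 180/324 = 0.55556
  pop: TP=218, FP=10+19+42=71, FN=22+12+13=47 → 436/554 = 0.78700
  classical: TP=88, FP=24+29+13=66, FN=62+38+42=142 → 176/384 = 0.45833
Macro-F1 score = mean = (0.48750 + 0.55556 + 0.78700 + 0.45833) / 4 = 0.5721

0.5721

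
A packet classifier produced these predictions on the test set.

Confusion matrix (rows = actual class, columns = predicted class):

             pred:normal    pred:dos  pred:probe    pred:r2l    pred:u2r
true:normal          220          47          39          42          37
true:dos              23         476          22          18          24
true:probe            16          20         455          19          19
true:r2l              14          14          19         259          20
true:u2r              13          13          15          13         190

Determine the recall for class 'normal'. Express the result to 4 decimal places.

Treat 'normal' as positive and all other classes as negative.
recall = TP/(TP+FN).
normal: TP=220, FN=47+39+42+37=165 → 220/385 = 0.57143

0.5714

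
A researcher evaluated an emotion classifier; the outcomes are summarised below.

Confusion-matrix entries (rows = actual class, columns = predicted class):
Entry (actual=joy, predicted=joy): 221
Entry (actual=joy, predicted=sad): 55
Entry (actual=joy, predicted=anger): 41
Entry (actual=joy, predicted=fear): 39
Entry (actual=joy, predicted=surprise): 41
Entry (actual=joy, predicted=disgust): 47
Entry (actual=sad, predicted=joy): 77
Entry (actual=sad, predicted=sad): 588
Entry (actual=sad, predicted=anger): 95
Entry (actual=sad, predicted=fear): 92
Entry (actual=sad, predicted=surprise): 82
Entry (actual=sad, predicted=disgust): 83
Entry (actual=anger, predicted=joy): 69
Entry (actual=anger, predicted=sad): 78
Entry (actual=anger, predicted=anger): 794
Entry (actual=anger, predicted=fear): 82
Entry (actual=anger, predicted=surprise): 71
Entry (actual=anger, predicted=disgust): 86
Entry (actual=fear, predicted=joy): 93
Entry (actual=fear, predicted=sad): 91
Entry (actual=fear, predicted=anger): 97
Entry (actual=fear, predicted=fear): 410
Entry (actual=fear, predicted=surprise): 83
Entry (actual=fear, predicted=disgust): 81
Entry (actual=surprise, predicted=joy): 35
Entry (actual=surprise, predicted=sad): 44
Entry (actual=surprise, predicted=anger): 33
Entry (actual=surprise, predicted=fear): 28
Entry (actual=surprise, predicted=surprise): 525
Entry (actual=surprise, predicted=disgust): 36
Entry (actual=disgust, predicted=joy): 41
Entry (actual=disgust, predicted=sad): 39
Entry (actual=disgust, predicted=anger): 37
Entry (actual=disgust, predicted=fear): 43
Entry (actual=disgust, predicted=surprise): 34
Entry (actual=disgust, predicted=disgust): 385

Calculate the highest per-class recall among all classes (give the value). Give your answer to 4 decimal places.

Per-class recall (TP/(TP+FN)):
  joy: TP=221, FN=55+41+39+41+47=223 → 221/444 = 0.49775
  sad: TP=588, FN=77+95+92+82+83=429 → 588/1017 = 0.57817
  anger: TP=794, FN=69+78+82+71+86=386 → 794/1180 = 0.67288
  fear: TP=410, FN=93+91+97+83+81=445 → 410/855 = 0.47953
  surprise: TP=525, FN=35+44+33+28+36=176 → 525/701 = 0.74893
  disgust: TP=385, FN=41+39+37+43+34=194 → 385/579 = 0.66494
Highest is class 'surprise' with recall = 0.7489.

0.7489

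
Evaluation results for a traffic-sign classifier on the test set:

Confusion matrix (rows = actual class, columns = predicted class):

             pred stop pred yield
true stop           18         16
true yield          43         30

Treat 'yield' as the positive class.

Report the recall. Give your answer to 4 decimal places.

0.4110

Recall = TP/(TP+FN) = 30/(30+43) = 30/73 = 0.4110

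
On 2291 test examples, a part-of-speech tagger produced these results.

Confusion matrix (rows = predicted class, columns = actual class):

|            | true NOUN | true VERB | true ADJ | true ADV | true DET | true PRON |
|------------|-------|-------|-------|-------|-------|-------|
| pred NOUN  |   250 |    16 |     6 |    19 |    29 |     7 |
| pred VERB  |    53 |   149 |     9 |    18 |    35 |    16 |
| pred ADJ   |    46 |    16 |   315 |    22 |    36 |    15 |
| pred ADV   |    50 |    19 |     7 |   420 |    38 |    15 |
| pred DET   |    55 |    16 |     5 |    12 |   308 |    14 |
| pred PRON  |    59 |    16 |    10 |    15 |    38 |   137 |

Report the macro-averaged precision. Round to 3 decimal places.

Per-class precision (TP/(TP+FP)):
  NOUN: TP=250, FP=16+6+19+29+7=77 → 250/327 = 0.7645
  VERB: TP=149, FP=53+9+18+35+16=131 → 149/280 = 0.5321
  ADJ: TP=315, FP=46+16+22+36+15=135 → 315/450 = 0.7000
  ADV: TP=420, FP=50+19+7+38+15=129 → 420/549 = 0.7650
  DET: TP=308, FP=55+16+5+12+14=102 → 308/410 = 0.7512
  PRON: TP=137, FP=59+16+10+15+38=138 → 137/275 = 0.4982
Macro-precision = mean = (0.7645 + 0.5321 + 0.7000 + 0.7650 + 0.7512 + 0.4982) / 6 = 0.669

0.669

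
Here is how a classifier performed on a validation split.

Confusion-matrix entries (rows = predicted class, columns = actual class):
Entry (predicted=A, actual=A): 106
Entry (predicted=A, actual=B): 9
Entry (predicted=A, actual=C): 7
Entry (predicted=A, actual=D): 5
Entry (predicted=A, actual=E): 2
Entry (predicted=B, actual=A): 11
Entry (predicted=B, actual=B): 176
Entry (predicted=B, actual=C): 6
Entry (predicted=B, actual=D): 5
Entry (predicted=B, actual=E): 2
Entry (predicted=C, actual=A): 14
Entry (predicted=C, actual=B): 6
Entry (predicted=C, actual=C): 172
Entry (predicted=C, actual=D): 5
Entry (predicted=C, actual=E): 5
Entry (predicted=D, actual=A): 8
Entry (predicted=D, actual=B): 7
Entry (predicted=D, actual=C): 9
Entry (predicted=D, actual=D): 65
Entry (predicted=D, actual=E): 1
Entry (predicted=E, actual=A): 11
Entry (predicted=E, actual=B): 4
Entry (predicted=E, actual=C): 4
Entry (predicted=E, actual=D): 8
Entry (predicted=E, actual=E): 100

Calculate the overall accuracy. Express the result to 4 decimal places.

Accuracy = trace / total = (106+176+172+65+100=619) / 748 = 619/748 = 0.8275

0.8275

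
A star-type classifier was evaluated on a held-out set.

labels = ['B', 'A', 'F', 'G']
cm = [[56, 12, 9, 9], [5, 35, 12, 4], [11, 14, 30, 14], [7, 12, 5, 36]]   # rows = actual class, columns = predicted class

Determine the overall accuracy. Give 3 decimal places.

Accuracy = trace / total = (56+35+30+36=157) / 271 = 157/271 = 0.579

0.579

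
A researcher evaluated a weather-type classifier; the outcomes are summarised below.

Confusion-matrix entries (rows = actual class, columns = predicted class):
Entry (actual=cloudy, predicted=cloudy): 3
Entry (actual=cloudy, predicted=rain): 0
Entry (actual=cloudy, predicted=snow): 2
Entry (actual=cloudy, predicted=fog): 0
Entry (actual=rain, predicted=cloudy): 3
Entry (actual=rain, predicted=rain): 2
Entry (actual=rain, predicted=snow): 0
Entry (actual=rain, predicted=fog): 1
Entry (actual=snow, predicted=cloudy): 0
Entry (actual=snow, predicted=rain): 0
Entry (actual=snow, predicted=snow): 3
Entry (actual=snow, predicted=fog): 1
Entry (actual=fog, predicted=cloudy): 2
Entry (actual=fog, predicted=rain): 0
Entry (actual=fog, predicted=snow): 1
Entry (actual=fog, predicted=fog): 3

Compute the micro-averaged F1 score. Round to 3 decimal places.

0.524

Micro-averaging pools counts across classes: ΣTP=11, ΣFP=10, ΣFN=10.
Micro-F1 score = 2·TP/(2·TP+FP+FN) on pooled counts = 0.524 (equals overall accuracy in single-label multiclass).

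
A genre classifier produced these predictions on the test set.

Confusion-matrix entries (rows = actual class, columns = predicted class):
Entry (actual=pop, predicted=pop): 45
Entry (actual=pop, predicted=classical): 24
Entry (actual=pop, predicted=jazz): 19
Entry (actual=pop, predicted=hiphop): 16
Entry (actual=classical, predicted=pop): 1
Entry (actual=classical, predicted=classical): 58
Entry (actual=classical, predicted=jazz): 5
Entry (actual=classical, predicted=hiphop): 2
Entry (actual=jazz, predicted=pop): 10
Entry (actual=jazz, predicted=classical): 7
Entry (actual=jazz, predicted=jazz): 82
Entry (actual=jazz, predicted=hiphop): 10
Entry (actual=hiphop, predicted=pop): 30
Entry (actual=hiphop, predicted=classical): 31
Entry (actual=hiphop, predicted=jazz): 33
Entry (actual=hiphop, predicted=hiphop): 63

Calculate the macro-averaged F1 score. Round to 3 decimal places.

0.567

Per-class F1 score (2·TP/(2·TP+FP+FN)):
  pop: TP=45, FP=1+10+30=41, FN=24+19+16=59 → 90/190 = 0.4737
  classical: TP=58, FP=24+7+31=62, FN=1+5+2=8 → 116/186 = 0.6237
  jazz: TP=82, FP=19+5+33=57, FN=10+7+10=27 → 164/248 = 0.6613
  hiphop: TP=63, FP=16+2+10=28, FN=30+31+33=94 → 126/248 = 0.5081
Macro-F1 score = mean = (0.4737 + 0.6237 + 0.6613 + 0.5081) / 4 = 0.567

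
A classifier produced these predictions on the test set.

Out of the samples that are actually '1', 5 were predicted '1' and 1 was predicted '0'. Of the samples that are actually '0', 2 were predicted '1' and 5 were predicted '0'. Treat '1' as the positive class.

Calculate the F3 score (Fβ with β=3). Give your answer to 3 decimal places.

Fβ = (1+β²)·TP / ((1+β²)·TP + β²·FN + FP), with β²=9
= 10·5 / (10·5 + 9·1 + 2) = 0.820

0.820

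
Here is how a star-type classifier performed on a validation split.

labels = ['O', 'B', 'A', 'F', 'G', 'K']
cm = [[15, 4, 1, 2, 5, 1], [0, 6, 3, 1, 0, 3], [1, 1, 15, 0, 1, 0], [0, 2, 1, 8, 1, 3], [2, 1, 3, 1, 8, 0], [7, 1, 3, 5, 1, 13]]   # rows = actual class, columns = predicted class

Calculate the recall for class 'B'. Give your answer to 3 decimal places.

Treat 'B' as positive and all other classes as negative.
recall = TP/(TP+FN).
B: TP=6, FN=0+3+1+0+3=7 → 6/13 = 0.4615

0.462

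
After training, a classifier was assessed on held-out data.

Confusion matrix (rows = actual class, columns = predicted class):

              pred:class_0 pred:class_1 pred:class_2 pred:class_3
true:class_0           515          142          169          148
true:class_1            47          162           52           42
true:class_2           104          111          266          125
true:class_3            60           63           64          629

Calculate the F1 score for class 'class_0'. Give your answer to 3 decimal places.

0.606

One-vs-rest for 'class_0': TP = diagonal; FP = other classes predicted 'class_0'; FN = 'class_0' predicted as other.
F1 score = 2·TP/(2·TP+FP+FN).
class_0: TP=515, FP=47+104+60=211, FN=142+169+148=459 → 1030/1700 = 0.6059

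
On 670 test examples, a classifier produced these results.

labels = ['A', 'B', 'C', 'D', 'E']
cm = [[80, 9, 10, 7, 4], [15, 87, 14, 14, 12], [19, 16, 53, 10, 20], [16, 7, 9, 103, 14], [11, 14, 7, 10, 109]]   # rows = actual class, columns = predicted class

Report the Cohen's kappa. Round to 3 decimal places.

0.555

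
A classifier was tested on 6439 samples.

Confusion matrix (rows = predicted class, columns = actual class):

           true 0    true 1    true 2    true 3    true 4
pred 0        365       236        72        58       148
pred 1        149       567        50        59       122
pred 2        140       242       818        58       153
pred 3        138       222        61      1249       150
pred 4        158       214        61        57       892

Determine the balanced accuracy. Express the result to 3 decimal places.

0.598

Balanced accuracy = mean of per-class recall.
  0: recall = 365/950 = 0.3842
  1: recall = 567/1481 = 0.3828
  2: recall = 818/1062 = 0.7702
  3: recall = 1249/1481 = 0.8433
  4: recall = 892/1465 = 0.6089
Mean = (0.3842 + 0.3828 + 0.7702 + 0.8433 + 0.6089) / 5 = 0.598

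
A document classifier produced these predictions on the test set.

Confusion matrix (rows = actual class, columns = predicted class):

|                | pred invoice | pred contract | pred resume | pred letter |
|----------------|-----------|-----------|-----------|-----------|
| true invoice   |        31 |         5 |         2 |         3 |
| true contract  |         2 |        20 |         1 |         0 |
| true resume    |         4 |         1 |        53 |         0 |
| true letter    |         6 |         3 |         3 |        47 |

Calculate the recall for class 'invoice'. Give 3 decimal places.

One-vs-rest for 'invoice': TP = diagonal; FP = other classes predicted 'invoice'; FN = 'invoice' predicted as other.
recall = TP/(TP+FN).
invoice: TP=31, FN=5+2+3=10 → 31/41 = 0.7561

0.756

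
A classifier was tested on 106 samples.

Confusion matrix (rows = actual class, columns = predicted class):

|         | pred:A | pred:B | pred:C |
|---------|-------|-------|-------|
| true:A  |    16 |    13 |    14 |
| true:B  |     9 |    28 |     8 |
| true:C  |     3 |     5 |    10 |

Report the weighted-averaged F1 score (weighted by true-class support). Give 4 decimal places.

0.5120

Per-class F1 score (2·TP/(2·TP+FP+FN)):
  A: TP=16, FP=9+3=12, FN=13+14=27 → 32/71 = 0.45070
  B: TP=28, FP=13+5=18, FN=9+8=17 → 56/91 = 0.61538
  C: TP=10, FP=14+8=22, FN=3+5=8 → 20/50 = 0.40000
Weighted-F1 score = Σ (supportᵢ/N)·F1 scoreᵢ with N=106: (43/106)·0.45070 + (45/106)·0.61538 + (18/106)·0.40000 = 0.5120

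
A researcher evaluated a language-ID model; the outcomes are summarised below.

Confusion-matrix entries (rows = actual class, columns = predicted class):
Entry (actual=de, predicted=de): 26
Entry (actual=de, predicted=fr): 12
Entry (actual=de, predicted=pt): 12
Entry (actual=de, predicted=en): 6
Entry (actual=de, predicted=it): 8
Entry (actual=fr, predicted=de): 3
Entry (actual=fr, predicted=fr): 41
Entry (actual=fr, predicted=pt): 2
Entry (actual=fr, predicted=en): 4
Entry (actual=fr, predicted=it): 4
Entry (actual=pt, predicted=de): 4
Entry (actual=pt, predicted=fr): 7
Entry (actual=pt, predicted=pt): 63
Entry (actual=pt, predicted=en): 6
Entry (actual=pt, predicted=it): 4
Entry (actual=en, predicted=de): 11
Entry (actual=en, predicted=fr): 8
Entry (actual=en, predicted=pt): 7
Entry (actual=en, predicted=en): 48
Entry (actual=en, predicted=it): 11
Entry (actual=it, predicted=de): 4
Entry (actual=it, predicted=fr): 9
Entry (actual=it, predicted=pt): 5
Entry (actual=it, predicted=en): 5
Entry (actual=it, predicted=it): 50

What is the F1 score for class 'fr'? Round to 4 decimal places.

0.6260

Take TP from the diagonal, FP from the rest of the 'fr' prediction marginal, FN from the rest of the 'fr' actual marginal.
F1 score = 2·TP/(2·TP+FP+FN).
fr: TP=41, FP=12+7+8+9=36, FN=3+2+4+4=13 → 82/131 = 0.62595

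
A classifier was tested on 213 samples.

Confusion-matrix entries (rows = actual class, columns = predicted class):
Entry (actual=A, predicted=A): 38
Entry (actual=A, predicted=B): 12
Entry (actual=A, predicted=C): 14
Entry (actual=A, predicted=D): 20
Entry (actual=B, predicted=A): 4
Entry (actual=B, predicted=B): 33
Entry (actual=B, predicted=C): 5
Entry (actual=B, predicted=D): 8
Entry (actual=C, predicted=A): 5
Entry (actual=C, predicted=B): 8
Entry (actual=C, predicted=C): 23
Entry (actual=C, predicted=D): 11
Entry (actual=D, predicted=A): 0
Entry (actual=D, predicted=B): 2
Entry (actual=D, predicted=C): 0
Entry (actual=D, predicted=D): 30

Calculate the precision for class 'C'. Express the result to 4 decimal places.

precision = TP/(TP+FP).
C: TP=23, FP=14+5+0=19 → 23/42 = 0.54762

0.5476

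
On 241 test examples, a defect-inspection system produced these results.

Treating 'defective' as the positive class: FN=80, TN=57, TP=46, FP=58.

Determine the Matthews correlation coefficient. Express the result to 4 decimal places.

MCC = (TP·TN − FP·FN) / √((TP+FP)(TP+FN)(TN+FP)(TN+FN))
Numerator = 46·57 − 58·80 = -2018
Denominator = √(104·126·115·137) = √206453520 = 14368.4905
MCC = -2018 / 14368.4905 = -0.1404

-0.1404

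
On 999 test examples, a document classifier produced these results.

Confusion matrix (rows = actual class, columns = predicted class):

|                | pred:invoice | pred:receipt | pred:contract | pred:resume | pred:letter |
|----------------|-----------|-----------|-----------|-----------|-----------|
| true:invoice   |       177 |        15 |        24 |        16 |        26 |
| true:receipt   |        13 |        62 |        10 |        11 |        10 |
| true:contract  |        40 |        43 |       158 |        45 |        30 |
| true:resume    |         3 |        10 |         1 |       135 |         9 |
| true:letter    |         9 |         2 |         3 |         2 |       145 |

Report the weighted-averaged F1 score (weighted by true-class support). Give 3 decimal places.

0.672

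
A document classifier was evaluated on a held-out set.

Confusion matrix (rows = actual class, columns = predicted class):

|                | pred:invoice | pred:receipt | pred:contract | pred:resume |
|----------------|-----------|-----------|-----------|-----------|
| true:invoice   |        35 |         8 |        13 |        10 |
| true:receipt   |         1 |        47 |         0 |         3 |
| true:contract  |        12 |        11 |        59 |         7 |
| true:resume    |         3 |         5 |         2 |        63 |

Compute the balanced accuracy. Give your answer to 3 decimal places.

Balanced accuracy = mean of per-class recall.
  invoice: recall = 35/66 = 0.5303
  receipt: recall = 47/51 = 0.9216
  contract: recall = 59/89 = 0.6629
  resume: recall = 63/73 = 0.8630
Mean = (0.5303 + 0.9216 + 0.6629 + 0.8630) / 4 = 0.744

0.744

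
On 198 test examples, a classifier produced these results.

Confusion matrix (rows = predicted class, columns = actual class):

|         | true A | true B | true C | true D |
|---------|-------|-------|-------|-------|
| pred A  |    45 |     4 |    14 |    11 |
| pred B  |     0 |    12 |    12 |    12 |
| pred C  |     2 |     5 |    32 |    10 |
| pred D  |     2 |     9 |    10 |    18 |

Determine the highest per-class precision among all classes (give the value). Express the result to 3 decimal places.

Per-class precision (TP/(TP+FP)):
  A: TP=45, FP=4+14+11=29 → 45/74 = 0.6081
  B: TP=12, FP=0+12+12=24 → 12/36 = 0.3333
  C: TP=32, FP=2+5+10=17 → 32/49 = 0.6531
  D: TP=18, FP=2+9+10=21 → 18/39 = 0.4615
Highest is class 'C' with precision = 0.653.

0.653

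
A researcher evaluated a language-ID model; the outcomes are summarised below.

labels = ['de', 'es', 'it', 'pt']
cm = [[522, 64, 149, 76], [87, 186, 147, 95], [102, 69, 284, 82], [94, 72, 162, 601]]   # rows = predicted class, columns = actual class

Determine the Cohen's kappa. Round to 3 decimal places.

0.418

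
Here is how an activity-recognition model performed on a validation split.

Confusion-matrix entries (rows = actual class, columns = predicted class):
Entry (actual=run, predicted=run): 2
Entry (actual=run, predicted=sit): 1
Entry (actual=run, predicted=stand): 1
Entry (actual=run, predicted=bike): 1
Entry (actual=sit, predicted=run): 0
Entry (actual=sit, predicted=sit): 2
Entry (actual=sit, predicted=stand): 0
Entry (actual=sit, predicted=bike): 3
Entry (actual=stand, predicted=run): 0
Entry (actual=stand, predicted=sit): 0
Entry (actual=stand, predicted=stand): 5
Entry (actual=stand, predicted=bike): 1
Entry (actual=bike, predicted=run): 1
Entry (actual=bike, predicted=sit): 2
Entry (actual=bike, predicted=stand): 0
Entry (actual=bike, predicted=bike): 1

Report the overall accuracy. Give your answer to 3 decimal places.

0.500

Accuracy = trace / total = (2+2+5+1=10) / 20 = 10/20 = 0.500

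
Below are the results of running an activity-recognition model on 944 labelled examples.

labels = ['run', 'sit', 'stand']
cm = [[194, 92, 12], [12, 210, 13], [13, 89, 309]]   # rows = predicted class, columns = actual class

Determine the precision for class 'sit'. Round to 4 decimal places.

precision = TP/(TP+FP).
sit: TP=210, FP=12+13=25 → 210/235 = 0.89362

0.8936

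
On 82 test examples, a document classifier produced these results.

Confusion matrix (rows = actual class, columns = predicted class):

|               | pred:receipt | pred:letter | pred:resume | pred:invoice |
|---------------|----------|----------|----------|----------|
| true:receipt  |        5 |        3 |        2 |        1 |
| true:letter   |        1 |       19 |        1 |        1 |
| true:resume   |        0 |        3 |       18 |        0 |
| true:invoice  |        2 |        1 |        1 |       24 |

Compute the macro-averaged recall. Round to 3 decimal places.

Per-class recall (TP/(TP+FN)):
  receipt: TP=5, FN=3+2+1=6 → 5/11 = 0.4545
  letter: TP=19, FN=1+1+1=3 → 19/22 = 0.8636
  resume: TP=18, FN=0+3+0=3 → 18/21 = 0.8571
  invoice: TP=24, FN=2+1+1=4 → 24/28 = 0.8571
Macro-recall = mean = (0.4545 + 0.8636 + 0.8571 + 0.8571) / 4 = 0.758

0.758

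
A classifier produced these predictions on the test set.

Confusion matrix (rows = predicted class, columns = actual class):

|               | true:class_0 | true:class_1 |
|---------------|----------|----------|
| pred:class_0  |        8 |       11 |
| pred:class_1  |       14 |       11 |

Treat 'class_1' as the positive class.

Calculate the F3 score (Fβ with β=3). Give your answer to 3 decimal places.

0.493

Fβ = (1+β²)·TP / ((1+β²)·TP + β²·FN + FP), with β²=9
= 10·11 / (10·11 + 9·11 + 14) = 0.493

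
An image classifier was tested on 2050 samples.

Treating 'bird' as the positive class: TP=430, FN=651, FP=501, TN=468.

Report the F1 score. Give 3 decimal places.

Precision = TP/(TP+FP) = 430/931 = 0.4619
Recall = TP/(TP+FN) = 430/1081 = 0.3978
F1 = 2·TP/(2·TP+FP+FN) = 860/2012 = 0.427

0.427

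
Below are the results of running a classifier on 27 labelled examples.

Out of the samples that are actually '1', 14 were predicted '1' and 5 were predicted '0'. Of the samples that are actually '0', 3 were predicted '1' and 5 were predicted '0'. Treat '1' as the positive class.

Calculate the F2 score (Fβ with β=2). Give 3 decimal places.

0.753

Fβ = (1+β²)·TP / ((1+β²)·TP + β²·FN + FP), with β²=4
= 5·14 / (5·14 + 4·5 + 3) = 0.753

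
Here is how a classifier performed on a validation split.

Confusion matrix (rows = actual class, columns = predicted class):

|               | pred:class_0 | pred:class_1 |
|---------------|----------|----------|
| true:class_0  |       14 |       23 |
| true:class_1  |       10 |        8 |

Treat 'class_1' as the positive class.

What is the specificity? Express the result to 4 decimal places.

Specificity = TN/(TN+FP) = 14/(14+23) = 0.3784

0.3784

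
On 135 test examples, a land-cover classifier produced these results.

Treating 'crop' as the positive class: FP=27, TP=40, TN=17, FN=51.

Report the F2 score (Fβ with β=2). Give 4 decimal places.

Fβ = (1+β²)·TP / ((1+β²)·TP + β²·FN + FP), with β²=4
= 5·40 / (5·40 + 4·51 + 27) = 0.4640

0.4640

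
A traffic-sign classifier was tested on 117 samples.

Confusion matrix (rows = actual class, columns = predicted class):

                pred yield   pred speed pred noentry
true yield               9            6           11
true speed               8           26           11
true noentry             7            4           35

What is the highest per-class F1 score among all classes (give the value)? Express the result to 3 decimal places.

Per-class F1 score (2·TP/(2·TP+FP+FN)):
  yield: TP=9, FP=8+7=15, FN=6+11=17 → 18/50 = 0.3600
  speed: TP=26, FP=6+4=10, FN=8+11=19 → 52/81 = 0.6420
  noentry: TP=35, FP=11+11=22, FN=7+4=11 → 70/103 = 0.6796
Highest is class 'noentry' with F1 score = 0.680.

0.680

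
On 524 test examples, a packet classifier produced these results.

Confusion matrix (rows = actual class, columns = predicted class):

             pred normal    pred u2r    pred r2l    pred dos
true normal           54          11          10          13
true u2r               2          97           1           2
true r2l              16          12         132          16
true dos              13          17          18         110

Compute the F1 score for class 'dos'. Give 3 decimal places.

0.736

F1 score = 2·TP/(2·TP+FP+FN).
dos: TP=110, FP=13+2+16=31, FN=13+17+18=48 → 220/299 = 0.7358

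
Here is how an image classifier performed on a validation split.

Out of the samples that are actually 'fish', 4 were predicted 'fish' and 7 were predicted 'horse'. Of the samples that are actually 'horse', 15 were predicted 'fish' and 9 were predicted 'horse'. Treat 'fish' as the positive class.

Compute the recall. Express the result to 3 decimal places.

Recall = TP/(TP+FN) = 4/(4+7) = 4/11 = 0.364

0.364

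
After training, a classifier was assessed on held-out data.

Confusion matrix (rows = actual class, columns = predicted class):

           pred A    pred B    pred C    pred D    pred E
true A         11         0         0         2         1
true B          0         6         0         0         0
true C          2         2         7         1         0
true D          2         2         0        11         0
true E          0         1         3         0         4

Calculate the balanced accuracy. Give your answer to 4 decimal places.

0.7205

Balanced accuracy = mean of per-class recall.
  A: recall = 11/14 = 0.78571
  B: recall = 6/6 = 1.00000
  C: recall = 7/12 = 0.58333
  D: recall = 11/15 = 0.73333
  E: recall = 4/8 = 0.50000
Mean = (0.78571 + 1.00000 + 0.58333 + 0.73333 + 0.50000) / 5 = 0.7205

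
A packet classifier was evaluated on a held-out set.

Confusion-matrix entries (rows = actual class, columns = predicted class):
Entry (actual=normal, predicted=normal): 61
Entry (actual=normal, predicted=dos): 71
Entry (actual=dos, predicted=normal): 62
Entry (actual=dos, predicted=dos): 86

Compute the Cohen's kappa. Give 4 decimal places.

0.0434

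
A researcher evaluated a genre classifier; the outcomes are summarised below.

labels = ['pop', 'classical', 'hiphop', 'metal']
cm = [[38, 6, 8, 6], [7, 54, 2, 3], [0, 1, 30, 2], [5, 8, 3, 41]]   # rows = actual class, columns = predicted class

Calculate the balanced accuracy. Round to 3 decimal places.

0.775

Balanced accuracy = mean of per-class recall.
  pop: recall = 38/58 = 0.6552
  classical: recall = 54/66 = 0.8182
  hiphop: recall = 30/33 = 0.9091
  metal: recall = 41/57 = 0.7193
Mean = (0.6552 + 0.8182 + 0.9091 + 0.7193) / 4 = 0.775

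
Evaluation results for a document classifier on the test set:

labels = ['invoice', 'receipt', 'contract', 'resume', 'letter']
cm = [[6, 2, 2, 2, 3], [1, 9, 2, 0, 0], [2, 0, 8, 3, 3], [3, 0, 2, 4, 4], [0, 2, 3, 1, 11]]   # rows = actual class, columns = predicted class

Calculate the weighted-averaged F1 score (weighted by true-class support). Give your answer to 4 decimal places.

Per-class F1 score (2·TP/(2·TP+FP+FN)):
  invoice: TP=6, FP=1+2+3+0=6, FN=2+2+2+3=9 → 12/27 = 0.44444
  receipt: TP=9, FP=2+0+0+2=4, FN=1+2+0+0=3 → 18/25 = 0.72000
  contract: TP=8, FP=2+2+2+3=9, FN=2+0+3+3=8 → 16/33 = 0.48485
  resume: TP=4, FP=2+0+3+1=6, FN=3+0+2+4=9 → 8/23 = 0.34783
  letter: TP=11, FP=3+0+3+4=10, FN=0+2+3+1=6 → 22/38 = 0.57895
Weighted-F1 score = Σ (supportᵢ/N)·F1 scoreᵢ with N=73: (15/73)·0.44444 + (12/73)·0.72000 + (16/73)·0.48485 + (13/73)·0.34783 + (17/73)·0.57895 = 0.5127

0.5127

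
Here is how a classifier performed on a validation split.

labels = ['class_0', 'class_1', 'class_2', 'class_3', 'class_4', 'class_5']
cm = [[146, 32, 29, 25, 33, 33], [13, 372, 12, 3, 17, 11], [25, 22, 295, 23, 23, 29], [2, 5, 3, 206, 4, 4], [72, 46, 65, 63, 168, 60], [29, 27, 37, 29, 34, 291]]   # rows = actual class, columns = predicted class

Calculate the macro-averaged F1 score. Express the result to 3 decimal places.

0.636

Per-class F1 score (2·TP/(2·TP+FP+FN)):
  class_0: TP=146, FP=13+25+2+72+29=141, FN=32+29+25+33+33=152 → 292/585 = 0.4991
  class_1: TP=372, FP=32+22+5+46+27=132, FN=13+12+3+17+11=56 → 744/932 = 0.7983
  class_2: TP=295, FP=29+12+3+65+37=146, FN=25+22+23+23+29=122 → 590/858 = 0.6876
  class_3: TP=206, FP=25+3+23+63+29=143, FN=2+5+3+4+4=18 → 412/573 = 0.7190
  class_4: TP=168, FP=33+17+23+4+34=111, FN=72+46+65+63+60=306 → 336/753 = 0.4462
  class_5: TP=291, FP=33+11+29+4+60=137, FN=29+27+37+29+34=156 → 582/875 = 0.6651
Macro-F1 score = mean = (0.4991 + 0.7983 + 0.6876 + 0.7190 + 0.4462 + 0.6651) / 6 = 0.636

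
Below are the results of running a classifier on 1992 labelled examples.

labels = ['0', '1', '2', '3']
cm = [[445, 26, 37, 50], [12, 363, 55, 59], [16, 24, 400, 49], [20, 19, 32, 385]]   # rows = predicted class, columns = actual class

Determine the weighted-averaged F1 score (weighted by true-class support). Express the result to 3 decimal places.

0.798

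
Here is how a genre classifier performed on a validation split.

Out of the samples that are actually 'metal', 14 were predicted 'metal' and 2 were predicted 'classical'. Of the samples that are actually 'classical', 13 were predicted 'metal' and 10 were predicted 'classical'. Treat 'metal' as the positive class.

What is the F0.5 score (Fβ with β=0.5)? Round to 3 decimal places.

Fβ = (1+β²)·TP / ((1+β²)·TP + β²·FN + FP), with β²=1/4
= 1.25·14 / (1.25·14 + 0.25·2 + 13) = 0.565

0.565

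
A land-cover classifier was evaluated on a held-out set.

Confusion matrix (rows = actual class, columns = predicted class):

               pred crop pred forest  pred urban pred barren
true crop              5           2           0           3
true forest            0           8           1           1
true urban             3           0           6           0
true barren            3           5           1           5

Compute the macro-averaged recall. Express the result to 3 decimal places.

Per-class recall (TP/(TP+FN)):
  crop: TP=5, FN=2+0+3=5 → 5/10 = 0.5000
  forest: TP=8, FN=0+1+1=2 → 8/10 = 0.8000
  urban: TP=6, FN=3+0+0=3 → 6/9 = 0.6667
  barren: TP=5, FN=3+5+1=9 → 5/14 = 0.3571
Macro-recall = mean = (0.5000 + 0.8000 + 0.6667 + 0.3571) / 4 = 0.581

0.581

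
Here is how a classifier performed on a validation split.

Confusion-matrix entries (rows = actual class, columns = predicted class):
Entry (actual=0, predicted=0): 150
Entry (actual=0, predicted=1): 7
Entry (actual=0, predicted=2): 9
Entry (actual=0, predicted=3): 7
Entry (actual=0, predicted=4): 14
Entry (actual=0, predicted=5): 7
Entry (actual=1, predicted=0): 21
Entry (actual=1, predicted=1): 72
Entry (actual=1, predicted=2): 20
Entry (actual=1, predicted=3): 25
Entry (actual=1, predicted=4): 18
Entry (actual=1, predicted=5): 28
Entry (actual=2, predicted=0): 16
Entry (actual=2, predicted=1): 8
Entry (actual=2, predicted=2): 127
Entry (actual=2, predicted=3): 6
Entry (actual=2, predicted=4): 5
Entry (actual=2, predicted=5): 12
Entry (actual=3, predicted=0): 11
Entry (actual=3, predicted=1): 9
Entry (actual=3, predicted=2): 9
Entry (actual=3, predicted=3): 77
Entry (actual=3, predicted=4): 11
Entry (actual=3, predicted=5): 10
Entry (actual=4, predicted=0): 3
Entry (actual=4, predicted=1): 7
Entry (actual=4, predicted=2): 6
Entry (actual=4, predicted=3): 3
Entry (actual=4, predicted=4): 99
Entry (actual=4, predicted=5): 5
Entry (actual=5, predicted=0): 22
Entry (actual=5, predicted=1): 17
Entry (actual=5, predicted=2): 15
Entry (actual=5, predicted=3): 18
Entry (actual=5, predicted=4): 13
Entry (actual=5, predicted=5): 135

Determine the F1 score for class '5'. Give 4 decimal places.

F1 score = 2·TP/(2·TP+FP+FN).
5: TP=135, FP=7+28+12+10+5=62, FN=22+17+15+18+13=85 → 270/417 = 0.64748

0.6475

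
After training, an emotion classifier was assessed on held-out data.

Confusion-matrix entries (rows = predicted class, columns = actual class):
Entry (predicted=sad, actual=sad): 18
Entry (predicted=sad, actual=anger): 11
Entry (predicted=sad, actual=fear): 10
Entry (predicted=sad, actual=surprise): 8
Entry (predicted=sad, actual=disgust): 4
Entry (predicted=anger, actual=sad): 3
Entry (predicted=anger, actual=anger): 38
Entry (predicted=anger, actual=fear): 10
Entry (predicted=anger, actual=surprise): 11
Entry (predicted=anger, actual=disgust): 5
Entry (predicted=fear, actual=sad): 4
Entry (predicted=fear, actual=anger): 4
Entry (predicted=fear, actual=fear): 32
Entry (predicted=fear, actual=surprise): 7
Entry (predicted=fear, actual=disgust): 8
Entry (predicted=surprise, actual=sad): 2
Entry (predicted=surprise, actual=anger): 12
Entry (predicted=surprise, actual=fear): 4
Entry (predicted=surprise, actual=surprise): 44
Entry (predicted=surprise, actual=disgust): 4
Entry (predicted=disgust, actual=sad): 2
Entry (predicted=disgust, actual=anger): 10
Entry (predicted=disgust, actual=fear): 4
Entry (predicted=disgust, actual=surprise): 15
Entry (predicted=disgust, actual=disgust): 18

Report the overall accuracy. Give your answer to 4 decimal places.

0.5208

Accuracy = trace / total = (18+38+32+44+18=150) / 288 = 150/288 = 0.5208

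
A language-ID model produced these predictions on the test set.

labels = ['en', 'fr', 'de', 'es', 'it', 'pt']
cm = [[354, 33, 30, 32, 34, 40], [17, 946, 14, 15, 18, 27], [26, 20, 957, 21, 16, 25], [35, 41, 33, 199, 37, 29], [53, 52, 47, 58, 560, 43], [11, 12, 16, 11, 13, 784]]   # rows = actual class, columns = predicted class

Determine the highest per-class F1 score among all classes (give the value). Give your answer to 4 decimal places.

0.8853

Per-class F1 score (2·TP/(2·TP+FP+FN)):
  en: TP=354, FP=17+26+35+53+11=142, FN=33+30+32+34+40=169 → 708/1019 = 0.69480
  fr: TP=946, FP=33+20+41+52+12=158, FN=17+14+15+18+27=91 → 1892/2141 = 0.88370
  de: TP=957, FP=30+14+33+47+16=140, FN=26+20+21+16+25=108 → 1914/2162 = 0.88529
  es: TP=199, FP=32+15+21+58+11=137, FN=35+41+33+37+29=175 → 398/710 = 0.56056
  it: TP=560, FP=34+18+16+37+13=118, FN=53+52+47+58+43=253 → 1120/1491 = 0.75117
  pt: TP=784, FP=40+27+25+29+43=164, FN=11+12+16+11+13=63 → 1568/1795 = 0.87354
Highest is class 'de' with F1 score = 0.8853.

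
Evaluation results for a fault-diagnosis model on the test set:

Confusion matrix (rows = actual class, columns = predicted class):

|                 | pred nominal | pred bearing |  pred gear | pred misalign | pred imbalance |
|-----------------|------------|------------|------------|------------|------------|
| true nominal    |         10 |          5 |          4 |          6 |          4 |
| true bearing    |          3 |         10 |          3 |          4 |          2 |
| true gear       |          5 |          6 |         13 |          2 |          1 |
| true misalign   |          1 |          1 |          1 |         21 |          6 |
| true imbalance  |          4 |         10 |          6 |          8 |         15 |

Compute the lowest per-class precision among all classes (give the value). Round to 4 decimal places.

Per-class precision (TP/(TP+FP)):
  nominal: TP=10, FP=3+5+1+4=13 → 10/23 = 0.43478
  bearing: TP=10, FP=5+6+1+10=22 → 10/32 = 0.31250
  gear: TP=13, FP=4+3+1+6=14 → 13/27 = 0.48148
  misalign: TP=21, FP=6+4+2+8=20 → 21/41 = 0.51220
  imbalance: TP=15, FP=4+2+1+6=13 → 15/28 = 0.53571
Lowest is class 'bearing' with precision = 0.3125.

0.3125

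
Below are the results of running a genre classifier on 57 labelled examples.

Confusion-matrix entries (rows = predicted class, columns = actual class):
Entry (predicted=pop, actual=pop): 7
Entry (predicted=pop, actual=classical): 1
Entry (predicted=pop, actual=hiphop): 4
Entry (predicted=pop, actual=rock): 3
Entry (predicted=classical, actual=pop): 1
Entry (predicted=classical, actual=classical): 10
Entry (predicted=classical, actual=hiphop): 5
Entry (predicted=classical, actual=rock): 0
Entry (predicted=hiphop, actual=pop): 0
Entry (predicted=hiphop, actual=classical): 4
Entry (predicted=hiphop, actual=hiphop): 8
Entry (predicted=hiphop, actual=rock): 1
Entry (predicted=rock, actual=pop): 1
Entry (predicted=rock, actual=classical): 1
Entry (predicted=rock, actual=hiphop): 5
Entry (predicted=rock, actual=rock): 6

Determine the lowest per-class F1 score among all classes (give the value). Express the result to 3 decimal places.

0.457

Per-class F1 score (2·TP/(2·TP+FP+FN)):
  pop: TP=7, FP=1+4+3=8, FN=1+0+1=2 → 14/24 = 0.5833
  classical: TP=10, FP=1+5+0=6, FN=1+4+1=6 → 20/32 = 0.6250
  hiphop: TP=8, FP=0+4+1=5, FN=4+5+5=14 → 16/35 = 0.4571
  rock: TP=6, FP=1+1+5=7, FN=3+0+1=4 → 12/23 = 0.5217
Lowest is class 'hiphop' with F1 score = 0.457.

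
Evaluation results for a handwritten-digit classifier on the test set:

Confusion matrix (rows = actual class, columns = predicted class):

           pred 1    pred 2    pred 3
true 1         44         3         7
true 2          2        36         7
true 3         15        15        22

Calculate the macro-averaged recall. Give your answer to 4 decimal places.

Per-class recall (TP/(TP+FN)):
  1: TP=44, FN=3+7=10 → 44/54 = 0.81481
  2: TP=36, FN=2+7=9 → 36/45 = 0.80000
  3: TP=22, FN=15+15=30 → 22/52 = 0.42308
Macro-recall = mean = (0.81481 + 0.80000 + 0.42308) / 3 = 0.6793

0.6793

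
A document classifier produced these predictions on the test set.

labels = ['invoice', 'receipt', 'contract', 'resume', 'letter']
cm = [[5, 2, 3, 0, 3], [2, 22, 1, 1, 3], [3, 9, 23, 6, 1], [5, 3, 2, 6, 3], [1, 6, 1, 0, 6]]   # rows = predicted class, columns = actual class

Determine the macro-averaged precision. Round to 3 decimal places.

0.487

Per-class precision (TP/(TP+FP)):
  invoice: TP=5, FP=2+3+0+3=8 → 5/13 = 0.3846
  receipt: TP=22, FP=2+1+1+3=7 → 22/29 = 0.7586
  contract: TP=23, FP=3+9+6+1=19 → 23/42 = 0.5476
  resume: TP=6, FP=5+3+2+3=13 → 6/19 = 0.3158
  letter: TP=6, FP=1+6+1+0=8 → 6/14 = 0.4286
Macro-precision = mean = (0.3846 + 0.7586 + 0.5476 + 0.3158 + 0.4286) / 5 = 0.487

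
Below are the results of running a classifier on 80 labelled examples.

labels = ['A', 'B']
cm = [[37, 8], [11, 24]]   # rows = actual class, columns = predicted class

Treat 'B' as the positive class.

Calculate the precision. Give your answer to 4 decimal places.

Precision = TP/(TP+FP) = 24/(24+8) = 24/32 = 0.7500

0.7500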